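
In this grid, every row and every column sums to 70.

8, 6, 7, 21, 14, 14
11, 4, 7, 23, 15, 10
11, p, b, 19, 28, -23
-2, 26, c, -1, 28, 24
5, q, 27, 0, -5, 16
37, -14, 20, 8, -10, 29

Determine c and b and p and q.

c = -5, b = 14, p = 21, q = 27

The known cells in row 4 total 75, leaving 70 − 75 = -5 for the blank.
The known cells in row 5 total 43, leaving 70 − 43 = 27 for the blank.
The known cells in column 2 total 49, leaving 70 − 49 = 21 for the blank.
The known cells in row 3 total 56, leaving 70 − 56 = 14 for the blank.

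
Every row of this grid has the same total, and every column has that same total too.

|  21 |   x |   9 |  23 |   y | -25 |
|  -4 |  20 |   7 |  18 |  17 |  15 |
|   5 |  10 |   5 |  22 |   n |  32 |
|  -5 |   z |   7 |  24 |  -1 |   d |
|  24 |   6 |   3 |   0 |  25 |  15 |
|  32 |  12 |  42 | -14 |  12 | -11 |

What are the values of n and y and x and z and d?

n = -1, y = 21, x = 24, z = 1, d = 47

Rows 2 and 5 both sum to 73, so that's the common total.
The known cells in row 3 total 74, leaving 73 − 74 = -1 for the blank.
The known cells in column 5 total 52, leaving 73 − 52 = 21 for the blank.
The known cells in row 1 total 49, leaving 73 − 49 = 24 for the blank.
The known cells in column 2 total 72, leaving 73 − 72 = 1 for the blank.
The known cells in row 4 total 26, leaving 73 − 26 = 47 for the blank.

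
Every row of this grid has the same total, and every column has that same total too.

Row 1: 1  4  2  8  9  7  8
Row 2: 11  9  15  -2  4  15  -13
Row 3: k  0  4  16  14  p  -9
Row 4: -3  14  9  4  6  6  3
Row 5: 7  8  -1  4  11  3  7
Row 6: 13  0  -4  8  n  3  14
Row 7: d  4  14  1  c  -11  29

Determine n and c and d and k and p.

n = 5, c = -10, d = 12, k = -2, p = 16

Rows 1 and 2 both sum to 39, so that's the common total.
Row 6 has 13 + 0 − 4 + 8 + 3 + 14 = 34; the blank must be 39 − 34 = 5.
Column 5 has 9 + 4 + 14 + 6 + 11 + 5 = 49; the blank must be 39 − 49 = -10.
Row 7 has 4 + 14 + 1 − 10 − 11 + 29 = 27; the blank must be 39 − 27 = 12.
Column 1 has 1 + 11 − 3 + 7 + 13 + 12 = 41; the blank must be 39 − 41 = -2.
Row 3 has -2 + 0 + 4 + 16 + 14 − 9 = 23; the blank must be 39 − 23 = 16.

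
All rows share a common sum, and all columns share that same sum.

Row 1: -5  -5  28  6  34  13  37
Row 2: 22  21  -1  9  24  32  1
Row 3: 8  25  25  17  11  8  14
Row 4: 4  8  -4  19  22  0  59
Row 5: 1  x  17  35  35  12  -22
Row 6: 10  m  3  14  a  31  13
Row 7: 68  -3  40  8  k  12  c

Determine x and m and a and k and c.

x = 30, m = 32, a = 5, k = -23, c = 6

Rows 1 and 2 both sum to 108, so that's the common total.
The known cells in column 7 total 102, leaving 108 − 102 = 6 for the blank.
The known cells in row 7 total 131, leaving 108 − 131 = -23 for the blank.
The known cells in column 5 total 103, leaving 108 − 103 = 5 for the blank.
The known cells in row 6 total 76, leaving 108 − 76 = 32 for the blank.
The known cells in row 5 total 78, leaving 108 − 78 = 30 for the blank.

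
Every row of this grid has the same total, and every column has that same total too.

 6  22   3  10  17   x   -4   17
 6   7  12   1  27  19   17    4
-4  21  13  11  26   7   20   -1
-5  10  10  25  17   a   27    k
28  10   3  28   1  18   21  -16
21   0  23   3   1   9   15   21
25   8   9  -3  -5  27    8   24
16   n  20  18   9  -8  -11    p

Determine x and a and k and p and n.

Rows 2 and 3 both sum to 93, so that's the common total.
Column 2 has 22 + 7 + 21 + 10 + 10 + 0 + 8 = 78; the blank must be 93 − 78 = 15.
Row 8 has 16 + 15 + 20 + 18 + 9 − 8 − 11 = 59; the blank must be 93 − 59 = 34.
Column 8 has 17 + 4 − 1 − 16 + 21 + 24 + 34 = 83; the blank must be 93 − 83 = 10.
Row 1 has 6 + 22 + 3 + 10 + 17 − 4 + 17 = 71; the blank must be 93 − 71 = 22.
Row 4 has -5 + 10 + 10 + 25 + 17 + 27 + 10 = 94; the blank must be 93 − 94 = -1.

x = 22, a = -1, k = 10, p = 34, n = 15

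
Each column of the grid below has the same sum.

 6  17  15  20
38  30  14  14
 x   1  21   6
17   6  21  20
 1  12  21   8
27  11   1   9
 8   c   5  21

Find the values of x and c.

x = 1, c = 21

Column 3 sums to 98 and so does column 4; that's the common total.
In column 1 the known cells total 97, leaving 98 − 97 = 1.
In column 2 the known cells total 77, leaving 98 − 77 = 21.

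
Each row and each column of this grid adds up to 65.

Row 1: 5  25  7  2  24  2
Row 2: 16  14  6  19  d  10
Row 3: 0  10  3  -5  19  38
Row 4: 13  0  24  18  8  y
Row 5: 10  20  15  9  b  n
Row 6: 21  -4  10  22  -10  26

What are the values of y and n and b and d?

y = 2, n = -13, b = 24, d = 0

Row 2: 16 + 14 + 6 + 19 + 10 = 65, so its missing entry is 65 − 65 = 0.
Column 5: 24 + 0 + 19 + 8 − 10 = 41, so its missing entry is 65 − 41 = 24.
Row 5: 10 + 20 + 15 + 9 + 24 = 78, so its missing entry is 65 − 78 = -13.
Row 4: 13 + 0 + 24 + 18 + 8 = 63, so its missing entry is 65 − 63 = 2.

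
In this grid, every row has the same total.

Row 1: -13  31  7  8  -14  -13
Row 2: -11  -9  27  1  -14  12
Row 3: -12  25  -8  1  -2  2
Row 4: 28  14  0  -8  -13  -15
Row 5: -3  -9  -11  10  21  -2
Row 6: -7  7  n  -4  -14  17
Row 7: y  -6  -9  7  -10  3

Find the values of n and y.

n = 7, y = 21

The complete rows each total 6.
Row 6 is missing 6 − (-1) = 7 (since -7 + 7 − 4 − 14 + 17 = -1).
Row 7 is missing 6 − (-15) = 21 (since -6 − 9 + 7 − 10 + 3 = -15).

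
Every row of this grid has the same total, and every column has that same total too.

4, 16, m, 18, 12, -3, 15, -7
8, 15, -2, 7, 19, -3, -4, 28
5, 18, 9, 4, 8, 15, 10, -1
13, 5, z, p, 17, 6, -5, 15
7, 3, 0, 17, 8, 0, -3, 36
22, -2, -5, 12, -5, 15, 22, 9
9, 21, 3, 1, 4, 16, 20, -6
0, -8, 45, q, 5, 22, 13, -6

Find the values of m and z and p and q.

Rows 2 and 3 both sum to 68, so that's the common total.
The known cells in row 1 total 55, leaving 68 − 55 = 13 for the blank.
The known cells in column 3 total 63, leaving 68 − 63 = 5 for the blank.
The known cells in row 4 total 56, leaving 68 − 56 = 12 for the blank.
The known cells in row 8 total 71, leaving 68 − 71 = -3 for the blank.

m = 13, z = 5, p = 12, q = -3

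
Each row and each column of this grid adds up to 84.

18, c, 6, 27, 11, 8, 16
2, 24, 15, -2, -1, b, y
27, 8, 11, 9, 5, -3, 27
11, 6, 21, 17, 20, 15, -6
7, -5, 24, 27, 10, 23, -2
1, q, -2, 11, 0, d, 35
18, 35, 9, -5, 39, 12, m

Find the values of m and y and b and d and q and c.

m = -24, y = 38, b = 8, d = 21, q = 18, c = -2

Row 1 has 18 + 6 + 27 + 11 + 8 + 16 = 86; the blank must be 84 − 86 = -2.
Column 2 has -2 + 24 + 8 + 6 − 5 + 35 = 66; the blank must be 84 − 66 = 18.
Row 6 has 1 + 18 − 2 + 11 + 0 + 35 = 63; the blank must be 84 − 63 = 21.
Column 6 has 8 − 3 + 15 + 23 + 21 + 12 = 76; the blank must be 84 − 76 = 8.
Row 7 has 18 + 35 + 9 − 5 + 39 + 12 = 108; the blank must be 84 − 108 = -24.
Row 2 has 2 + 24 + 15 − 2 − 1 + 8 = 46; the blank must be 84 − 46 = 38.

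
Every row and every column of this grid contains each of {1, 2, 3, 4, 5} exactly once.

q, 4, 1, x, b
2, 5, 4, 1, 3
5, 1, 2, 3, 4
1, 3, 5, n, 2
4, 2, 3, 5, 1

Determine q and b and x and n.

For row 1, column 5: column 5 already has {1, 2, 3, 4}; that leaves 5.
Cell (4,4): row 4 already has {1, 2, 3, 5} → 4.
For row 1, column 4: column 4 already has {1, 3, 4, 5}; that leaves 2.
At (row 1, col 1): row 1 already has {1, 2, 4, 5}, so the value is 3.

q = 3, b = 5, x = 2, n = 4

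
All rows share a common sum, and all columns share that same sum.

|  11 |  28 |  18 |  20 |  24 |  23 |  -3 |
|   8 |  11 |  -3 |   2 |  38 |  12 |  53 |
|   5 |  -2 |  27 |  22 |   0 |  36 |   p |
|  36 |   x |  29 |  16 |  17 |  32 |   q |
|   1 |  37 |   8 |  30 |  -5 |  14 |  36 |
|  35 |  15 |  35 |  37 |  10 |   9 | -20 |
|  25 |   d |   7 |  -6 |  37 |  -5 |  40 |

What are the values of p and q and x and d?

Rows 1 and 2 both sum to 121, so that's the common total.
Row 7 has 25 + 7 − 6 + 37 − 5 + 40 = 98; the blank must be 121 − 98 = 23.
Column 2 has 28 + 11 − 2 + 37 + 15 + 23 = 112; the blank must be 121 − 112 = 9.
Row 3 has 5 − 2 + 27 + 22 + 0 + 36 = 88; the blank must be 121 − 88 = 33.
Row 4 has 36 + 9 + 29 + 16 + 17 + 32 = 139; the blank must be 121 − 139 = -18.

p = 33, q = -18, x = 9, d = 23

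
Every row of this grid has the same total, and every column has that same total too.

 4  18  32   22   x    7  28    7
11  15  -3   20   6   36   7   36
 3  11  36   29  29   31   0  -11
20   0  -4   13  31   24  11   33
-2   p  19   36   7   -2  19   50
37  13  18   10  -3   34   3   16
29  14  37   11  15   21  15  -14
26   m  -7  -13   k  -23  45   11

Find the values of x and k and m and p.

Rows 2 and 3 both sum to 128, so that's the common total.
The known cells in row 1 total 118, leaving 128 − 118 = 10 for the blank.
The known cells in column 5 total 95, leaving 128 − 95 = 33 for the blank.
The known cells in row 8 total 72, leaving 128 − 72 = 56 for the blank.
The known cells in row 5 total 127, leaving 128 − 127 = 1 for the blank.

x = 10, k = 33, m = 56, p = 1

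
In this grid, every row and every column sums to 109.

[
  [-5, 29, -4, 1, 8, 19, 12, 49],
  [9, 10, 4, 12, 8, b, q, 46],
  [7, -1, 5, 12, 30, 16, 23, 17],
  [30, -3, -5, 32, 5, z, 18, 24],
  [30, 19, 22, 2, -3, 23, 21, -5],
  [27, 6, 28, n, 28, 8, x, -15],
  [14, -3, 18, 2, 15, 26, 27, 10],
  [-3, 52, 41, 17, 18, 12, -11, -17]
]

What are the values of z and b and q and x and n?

z = 8, b = -3, q = 23, x = -4, n = 31

The known cells in column 4 total 78, leaving 109 − 78 = 31 for the blank.
The known cells in row 6 total 113, leaving 109 − 113 = -4 for the blank.
The known cells in column 7 total 86, leaving 109 − 86 = 23 for the blank.
The known cells in row 2 total 112, leaving 109 − 112 = -3 for the blank.
The known cells in row 4 total 101, leaving 109 − 101 = 8 for the blank.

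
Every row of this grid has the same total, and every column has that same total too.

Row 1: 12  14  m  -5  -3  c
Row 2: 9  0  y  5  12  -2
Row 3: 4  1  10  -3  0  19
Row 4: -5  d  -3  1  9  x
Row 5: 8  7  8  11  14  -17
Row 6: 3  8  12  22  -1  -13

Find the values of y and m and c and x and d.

Rows 3 and 5 both sum to 31, so that's the common total.
Row 2: 9 + 0 + 5 + 12 − 2 = 24, so its missing entry is 31 − 24 = 7.
Column 2: 14 + 0 + 1 + 7 + 8 = 30, so its missing entry is 31 − 30 = 1.
Column 3: 7 + 10 − 3 + 8 + 12 = 34, so its missing entry is 31 − 34 = -3.
Row 1: 12 + 14 − 3 − 5 − 3 = 15, so its missing entry is 31 − 15 = 16.
Row 4: -5 + 1 − 3 + 1 + 9 = 3, so its missing entry is 31 − 3 = 28.

y = 7, m = -3, c = 16, x = 28, d = 1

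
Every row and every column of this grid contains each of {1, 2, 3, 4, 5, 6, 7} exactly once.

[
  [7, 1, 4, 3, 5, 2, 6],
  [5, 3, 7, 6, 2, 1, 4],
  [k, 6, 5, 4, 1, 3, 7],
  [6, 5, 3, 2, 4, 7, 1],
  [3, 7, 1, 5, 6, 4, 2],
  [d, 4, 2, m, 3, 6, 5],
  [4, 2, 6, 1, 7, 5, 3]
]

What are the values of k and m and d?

k = 2, m = 7, d = 1

Cell (6,4): column 4 already has {1, 2, 3, 4, 5, 6} → 7.
Cell (6,1): row 6 already has {2, 3, 4, 5, 6, 7} → 1.
Cell (3,1): row 3 already has {1, 3, 4, 5, 6, 7} → 2.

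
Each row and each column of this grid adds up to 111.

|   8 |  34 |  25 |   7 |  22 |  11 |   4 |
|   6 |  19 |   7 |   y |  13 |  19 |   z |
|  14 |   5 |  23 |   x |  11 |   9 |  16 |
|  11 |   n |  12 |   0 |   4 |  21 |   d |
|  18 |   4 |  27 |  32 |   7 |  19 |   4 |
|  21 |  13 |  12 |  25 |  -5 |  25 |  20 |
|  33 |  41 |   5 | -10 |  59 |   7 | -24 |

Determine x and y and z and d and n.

Column 2 has 34 + 19 + 5 + 4 + 13 + 41 = 116; the blank must be 111 − 116 = -5.
Row 3 has 14 + 5 + 23 + 11 + 9 + 16 = 78; the blank must be 111 − 78 = 33.
Row 4 has 11 − 5 + 12 + 0 + 4 + 21 = 43; the blank must be 111 − 43 = 68.
Column 7 has 4 + 16 + 68 + 4 + 20 − 24 = 88; the blank must be 111 − 88 = 23.
Row 2 has 6 + 19 + 7 + 13 + 19 + 23 = 87; the blank must be 111 − 87 = 24.

x = 33, y = 24, z = 23, d = 68, n = -5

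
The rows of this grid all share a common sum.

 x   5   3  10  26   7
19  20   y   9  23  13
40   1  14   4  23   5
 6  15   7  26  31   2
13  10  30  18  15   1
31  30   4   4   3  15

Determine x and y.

x = 36, y = 3

The complete rows each total 87.
Row 1 is missing 87 − 51 = 36 (since 5 + 3 + 10 + 26 + 7 = 51).
Row 2 is missing 87 − 84 = 3 (since 19 + 20 + 9 + 23 + 13 = 84).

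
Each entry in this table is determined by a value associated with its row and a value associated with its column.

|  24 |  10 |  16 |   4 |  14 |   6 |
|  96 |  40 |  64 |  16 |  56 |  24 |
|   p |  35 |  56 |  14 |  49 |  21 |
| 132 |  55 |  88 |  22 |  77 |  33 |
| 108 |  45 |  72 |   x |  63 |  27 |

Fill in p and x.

p = 84, x = 18

Each row is a constant multiple of every other row — this is a multiplication table with the headers hidden.
Row 3 is 56/16 = 7/2 times row 1, so its entry in column 1 is 24 × 7/2 = 84.
Row 5 is 72/16 = 9/2 times row 1, so its entry in column 4 is 4 × 9/2 = 18.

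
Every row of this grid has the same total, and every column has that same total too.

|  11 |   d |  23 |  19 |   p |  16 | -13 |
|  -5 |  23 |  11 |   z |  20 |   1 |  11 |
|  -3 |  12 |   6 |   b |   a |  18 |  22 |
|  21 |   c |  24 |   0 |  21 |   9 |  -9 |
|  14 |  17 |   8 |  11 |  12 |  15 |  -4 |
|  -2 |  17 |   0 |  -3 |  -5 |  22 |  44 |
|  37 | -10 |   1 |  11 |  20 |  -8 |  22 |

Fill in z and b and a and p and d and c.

z = 12, b = 23, a = -5, p = 10, d = 7, c = 7

Rows 5 and 6 both sum to 73, so that's the common total.
The known cells in row 4 total 66, leaving 73 − 66 = 7 for the blank.
The known cells in column 2 total 66, leaving 73 − 66 = 7 for the blank.
The known cells in row 1 total 63, leaving 73 − 63 = 10 for the blank.
The known cells in column 5 total 78, leaving 73 − 78 = -5 for the blank.
The known cells in row 3 total 50, leaving 73 − 50 = 23 for the blank.
The known cells in row 2 total 61, leaving 73 − 61 = 12 for the blank.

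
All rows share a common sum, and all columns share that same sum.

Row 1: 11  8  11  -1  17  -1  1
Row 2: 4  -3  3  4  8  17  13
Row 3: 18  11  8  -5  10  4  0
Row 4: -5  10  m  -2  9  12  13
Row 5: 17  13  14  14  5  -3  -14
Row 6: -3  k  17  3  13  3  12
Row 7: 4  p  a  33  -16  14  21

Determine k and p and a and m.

Rows 1 and 2 both sum to 46, so that's the common total.
The known cells in row 6 total 45, leaving 46 − 45 = 1 for the blank.
The known cells in column 2 total 40, leaving 46 − 40 = 6 for the blank.
The known cells in row 7 total 62, leaving 46 − 62 = -16 for the blank.
The known cells in row 4 total 37, leaving 46 − 37 = 9 for the blank.

k = 1, p = 6, a = -16, m = 9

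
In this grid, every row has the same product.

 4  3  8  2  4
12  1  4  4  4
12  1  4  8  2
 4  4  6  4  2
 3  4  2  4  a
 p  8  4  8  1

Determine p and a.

p = 3, a = 8

Rows 1 and 4 each multiply to 768, so every row has product 768.
Row 6: 8×4×8×1 = 256, so the missing entry is 768 ÷ 256 = 3.
Row 5: 3×4×2×4 = 96, so the missing entry is 768 ÷ 96 = 8.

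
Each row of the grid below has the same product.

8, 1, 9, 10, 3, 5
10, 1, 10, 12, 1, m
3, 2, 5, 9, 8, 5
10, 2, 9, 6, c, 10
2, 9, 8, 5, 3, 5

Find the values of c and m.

c = 1, m = 9

Rows 1 and 3 each multiply to 10800, so every row has product 10800.
Row 4: 10×2×9×6×10 = 10800, so the missing entry is 10800 ÷ 10800 = 1.
Row 2: 10×1×10×12×1 = 1200, so the missing entry is 10800 ÷ 1200 = 9.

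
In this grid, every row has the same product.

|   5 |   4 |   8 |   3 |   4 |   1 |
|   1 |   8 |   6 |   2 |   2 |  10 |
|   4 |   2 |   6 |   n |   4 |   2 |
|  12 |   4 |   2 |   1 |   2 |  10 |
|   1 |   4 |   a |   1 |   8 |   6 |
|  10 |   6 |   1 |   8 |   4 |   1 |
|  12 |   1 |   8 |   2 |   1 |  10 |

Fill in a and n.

Rows 6 and 7 each multiply to 1920, so every row has product 1920.
Row 5: 1×4×1×8×6 = 192, so the missing entry is 1920 ÷ 192 = 10.
Row 3: 4×2×6×4×2 = 384, so the missing entry is 1920 ÷ 384 = 5.

a = 10, n = 5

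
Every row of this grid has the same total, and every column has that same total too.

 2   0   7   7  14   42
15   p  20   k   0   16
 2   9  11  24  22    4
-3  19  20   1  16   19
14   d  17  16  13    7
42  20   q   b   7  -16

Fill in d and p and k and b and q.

Rows 1 and 3 both sum to 72, so that's the common total.
Row 5: 14 + 17 + 16 + 13 + 7 = 67, so its missing entry is 72 − 67 = 5.
Column 2: 0 + 9 + 19 + 5 + 20 = 53, so its missing entry is 72 − 53 = 19.
Row 2: 15 + 19 + 20 + 0 + 16 = 70, so its missing entry is 72 − 70 = 2.
Column 4: 7 + 2 + 24 + 1 + 16 = 50, so its missing entry is 72 − 50 = 22.
Row 6: 42 + 20 + 22 + 7 − 16 = 75, so its missing entry is 72 − 75 = -3.

d = 5, p = 19, k = 2, b = 22, q = -3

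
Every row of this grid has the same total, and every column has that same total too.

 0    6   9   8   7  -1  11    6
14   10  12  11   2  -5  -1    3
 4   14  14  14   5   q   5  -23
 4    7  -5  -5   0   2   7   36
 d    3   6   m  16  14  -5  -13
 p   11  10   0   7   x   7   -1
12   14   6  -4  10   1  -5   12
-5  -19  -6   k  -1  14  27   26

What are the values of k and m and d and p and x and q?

Rows 1 and 2 both sum to 46, so that's the common total.
The known cells in row 8 total 36, leaving 46 − 36 = 10 for the blank.
The known cells in column 4 total 34, leaving 46 − 34 = 12 for the blank.
The known cells in row 5 total 33, leaving 46 − 33 = 13 for the blank.
The known cells in column 1 total 42, leaving 46 − 42 = 4 for the blank.
The known cells in row 6 total 38, leaving 46 − 38 = 8 for the blank.
The known cells in row 3 total 33, leaving 46 − 33 = 13 for the blank.

k = 10, m = 12, d = 13, p = 4, x = 8, q = 13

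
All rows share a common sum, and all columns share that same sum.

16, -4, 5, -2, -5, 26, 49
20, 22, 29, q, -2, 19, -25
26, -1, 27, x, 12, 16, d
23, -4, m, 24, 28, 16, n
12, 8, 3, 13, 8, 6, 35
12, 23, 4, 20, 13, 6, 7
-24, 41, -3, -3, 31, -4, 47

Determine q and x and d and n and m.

q = 22, x = 11, d = -6, n = -22, m = 20

Rows 1 and 5 both sum to 85, so that's the common total.
Column 3 has 5 + 29 + 27 + 3 + 4 − 3 = 65; the blank must be 85 − 65 = 20.
Row 4 has 23 − 4 + 20 + 24 + 28 + 16 = 107; the blank must be 85 − 107 = -22.
Column 7 has 49 − 25 − 22 + 35 + 7 + 47 = 91; the blank must be 85 − 91 = -6.
Row 3 has 26 − 1 + 27 + 12 + 16 − 6 = 74; the blank must be 85 − 74 = 11.
Row 2 has 20 + 22 + 29 − 2 + 19 − 25 = 63; the blank must be 85 − 63 = 22.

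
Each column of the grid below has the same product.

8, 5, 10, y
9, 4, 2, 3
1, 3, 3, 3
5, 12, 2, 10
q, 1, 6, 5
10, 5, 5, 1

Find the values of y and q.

y = 8, q = 1

Columns 2 and 3 each multiply to 3600, so every column has product 3600.
Column 4: 3×3×10×5×1 = 450, so the missing entry is 3600 ÷ 450 = 8.
Column 1: 8×9×1×5×10 = 3600, so the missing entry is 3600 ÷ 3600 = 1.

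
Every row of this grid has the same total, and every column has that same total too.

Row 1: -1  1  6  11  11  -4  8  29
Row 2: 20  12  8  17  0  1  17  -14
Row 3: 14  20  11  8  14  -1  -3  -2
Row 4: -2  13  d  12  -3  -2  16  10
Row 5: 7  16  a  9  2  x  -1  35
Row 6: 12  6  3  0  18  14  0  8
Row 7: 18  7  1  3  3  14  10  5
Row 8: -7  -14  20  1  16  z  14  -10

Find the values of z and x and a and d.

Rows 1 and 2 both sum to 61, so that's the common total.
Row 8 has -7 − 14 + 20 + 1 + 16 + 14 − 10 = 20; the blank must be 61 − 20 = 41.
Column 6 has -4 + 1 − 1 − 2 + 14 + 14 + 41 = 63; the blank must be 61 − 63 = -2.
Row 4 has -2 + 13 + 12 − 3 − 2 + 16 + 10 = 44; the blank must be 61 − 44 = 17.
Row 5 has 7 + 16 + 9 + 2 − 2 − 1 + 35 = 66; the blank must be 61 − 66 = -5.

z = 41, x = -2, a = -5, d = 17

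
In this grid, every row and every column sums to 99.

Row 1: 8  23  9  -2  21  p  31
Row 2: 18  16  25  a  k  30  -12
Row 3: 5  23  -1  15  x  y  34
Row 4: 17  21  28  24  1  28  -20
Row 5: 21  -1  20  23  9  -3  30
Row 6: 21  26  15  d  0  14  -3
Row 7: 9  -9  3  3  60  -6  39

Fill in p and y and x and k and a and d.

p = 9, y = 27, x = -4, k = 12, a = 10, d = 26

Row 1 has 8 + 23 + 9 − 2 + 21 + 31 = 90; the blank must be 99 − 90 = 9.
Row 6 has 21 + 26 + 15 + 0 + 14 − 3 = 73; the blank must be 99 − 73 = 26.
Column 6 has 9 + 30 + 28 − 3 + 14 − 6 = 72; the blank must be 99 − 72 = 27.
Row 3 has 5 + 23 − 1 + 15 + 27 + 34 = 103; the blank must be 99 − 103 = -4.
Column 5 has 21 − 4 + 1 + 9 + 0 + 60 = 87; the blank must be 99 − 87 = 12.
Row 2 has 18 + 16 + 25 + 12 + 30 − 12 = 89; the blank must be 99 − 89 = 10.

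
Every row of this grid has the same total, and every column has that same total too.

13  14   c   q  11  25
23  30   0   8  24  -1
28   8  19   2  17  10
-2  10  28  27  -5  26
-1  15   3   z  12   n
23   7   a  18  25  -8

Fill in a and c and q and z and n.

a = 19, c = 15, q = 6, z = 23, n = 32

Rows 2 and 3 both sum to 84, so that's the common total.
Column 6 has 25 − 1 + 10 + 26 − 8 = 52; the blank must be 84 − 52 = 32.
Row 5 has -1 + 15 + 3 + 12 + 32 = 61; the blank must be 84 − 61 = 23.
Column 4 has 8 + 2 + 27 + 23 + 18 = 78; the blank must be 84 − 78 = 6.
Row 1 has 13 + 14 + 6 + 11 + 25 = 69; the blank must be 84 − 69 = 15.
Row 6 has 23 + 7 + 18 + 25 − 8 = 65; the blank must be 84 − 65 = 19.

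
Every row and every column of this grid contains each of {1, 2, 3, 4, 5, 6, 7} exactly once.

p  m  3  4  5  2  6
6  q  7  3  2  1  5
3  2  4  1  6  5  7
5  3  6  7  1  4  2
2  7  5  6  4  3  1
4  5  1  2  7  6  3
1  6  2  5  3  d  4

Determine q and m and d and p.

For row 2, column 2: row 2 already has {1, 2, 3, 5, 6, 7}; that leaves 4.
At (row 1, col 2): column 2 already has {2, 3, 4, 5, 6, 7}, so the value is 1.
Cell (7,6): row 7 already has {1, 2, 3, 4, 5, 6} → 7.
At (row 1, col 1): row 1 already has {1, 2, 3, 4, 5, 6}, so the value is 7.

q = 4, m = 1, d = 7, p = 7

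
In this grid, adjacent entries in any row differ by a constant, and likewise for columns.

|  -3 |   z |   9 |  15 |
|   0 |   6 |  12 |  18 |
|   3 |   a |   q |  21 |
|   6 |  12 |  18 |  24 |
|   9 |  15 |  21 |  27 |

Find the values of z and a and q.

z = 3, a = 9, q = 15

Along each row the entries change by 6 per step; down each column they change by 3.
Row 1: from -3 at column 1, stepping by 6 to column 2 gives 3.
Row 3: from 3 at column 1, stepping by 6 to column 2 gives 9.
Row 3: from 3 at column 1, stepping by 6 to column 3 gives 15.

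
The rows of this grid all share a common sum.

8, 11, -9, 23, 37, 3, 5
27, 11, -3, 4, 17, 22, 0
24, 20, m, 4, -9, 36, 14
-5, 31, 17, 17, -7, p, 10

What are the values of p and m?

p = 15, m = -11

Rows 1 and 2 both add up to 78, so every row sums to 78.
Row 4: -5 + 31 + 17 + 17 − 7 + 10 = 63, so the missing entry is 78 − 63 = 15.
Row 3: 24 + 20 + 4 − 9 + 36 + 14 = 89, so the missing entry is 78 − 89 = -11.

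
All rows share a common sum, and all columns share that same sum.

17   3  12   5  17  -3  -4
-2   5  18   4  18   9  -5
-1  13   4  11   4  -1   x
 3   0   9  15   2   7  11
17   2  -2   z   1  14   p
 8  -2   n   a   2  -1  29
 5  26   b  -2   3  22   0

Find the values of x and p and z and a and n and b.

Rows 1 and 2 both sum to 47, so that's the common total.
The known cells in row 7 total 54, leaving 47 − 54 = -7 for the blank.
The known cells in row 3 total 30, leaving 47 − 30 = 17 for the blank.
The known cells in column 7 total 48, leaving 47 − 48 = -1 for the blank.
The known cells in row 5 total 31, leaving 47 − 31 = 16 for the blank.
The known cells in column 4 total 49, leaving 47 − 49 = -2 for the blank.
The known cells in row 6 total 34, leaving 47 − 34 = 13 for the blank.

x = 17, p = -1, z = 16, a = -2, n = 13, b = -7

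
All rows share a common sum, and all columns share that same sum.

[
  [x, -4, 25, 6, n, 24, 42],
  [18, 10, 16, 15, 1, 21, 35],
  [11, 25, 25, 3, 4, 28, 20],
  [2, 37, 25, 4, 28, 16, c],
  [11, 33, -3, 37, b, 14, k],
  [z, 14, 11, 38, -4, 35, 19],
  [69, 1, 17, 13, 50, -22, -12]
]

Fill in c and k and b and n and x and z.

Rows 2 and 3 both sum to 116, so that's the common total.
Row 6: 14 + 11 + 38 − 4 + 35 + 19 = 113, so its missing entry is 116 − 113 = 3.
Column 1: 18 + 11 + 2 + 11 + 3 + 69 = 114, so its missing entry is 116 − 114 = 2.
Row 1: 2 − 4 + 25 + 6 + 24 + 42 = 95, so its missing entry is 116 − 95 = 21.
Column 5: 21 + 1 + 4 + 28 − 4 + 50 = 100, so its missing entry is 116 − 100 = 16.
Row 5: 11 + 33 − 3 + 37 + 16 + 14 = 108, so its missing entry is 116 − 108 = 8.
Row 4: 2 + 37 + 25 + 4 + 28 + 16 = 112, so its missing entry is 116 − 112 = 4.

c = 4, k = 8, b = 16, n = 21, x = 2, z = 3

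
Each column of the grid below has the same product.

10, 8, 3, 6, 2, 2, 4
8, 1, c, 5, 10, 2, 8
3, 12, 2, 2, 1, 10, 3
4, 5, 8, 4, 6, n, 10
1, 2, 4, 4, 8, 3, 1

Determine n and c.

Columns 4 and 5 each multiply to 960, so every column has product 960.
Column 6: 2×2×10×3 = 120, so the missing entry is 960 ÷ 120 = 8.
Column 3: 3×2×8×4 = 192, so the missing entry is 960 ÷ 192 = 5.

n = 8, c = 5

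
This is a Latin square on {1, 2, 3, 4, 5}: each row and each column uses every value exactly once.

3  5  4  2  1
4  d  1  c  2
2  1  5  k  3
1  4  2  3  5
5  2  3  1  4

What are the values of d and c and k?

d = 3, c = 5, k = 4

For row 3, column 4: row 3 already has {1, 2, 3, 5}; that leaves 4.
At (row 2, col 2): column 2 already has {1, 2, 4, 5}, so the value is 3.
For row 2, column 4: row 2 already has {1, 2, 3, 4}; that leaves 5.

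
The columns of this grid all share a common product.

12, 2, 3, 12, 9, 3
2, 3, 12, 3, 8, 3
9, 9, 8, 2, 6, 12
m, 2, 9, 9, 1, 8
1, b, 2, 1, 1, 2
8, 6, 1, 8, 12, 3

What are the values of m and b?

m = 3, b = 8

Columns 3 and 6 each multiply to 5184, so every column has product 5184.
Column 1: 12×2×9×1×8 = 1728, so the missing entry is 5184 ÷ 1728 = 3.
Column 2: 2×3×9×2×6 = 648, so the missing entry is 5184 ÷ 648 = 8.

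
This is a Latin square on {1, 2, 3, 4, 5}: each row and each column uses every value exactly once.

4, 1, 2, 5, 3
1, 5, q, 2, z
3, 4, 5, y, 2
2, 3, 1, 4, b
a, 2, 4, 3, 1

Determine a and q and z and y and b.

a = 5, q = 3, z = 4, y = 1, b = 5

Cell (2,3): column 3 already has {1, 2, 4, 5} → 3.
At (row 5, col 1): row 5 already has {1, 2, 3, 4}, so the value is 5.
At (row 4, col 5): row 4 already has {1, 2, 3, 4}, so the value is 5.
At (row 2, col 5): row 2 already has {1, 2, 3, 5}, so the value is 4.
Cell (3,4): row 3 already has {2, 3, 4, 5} → 1.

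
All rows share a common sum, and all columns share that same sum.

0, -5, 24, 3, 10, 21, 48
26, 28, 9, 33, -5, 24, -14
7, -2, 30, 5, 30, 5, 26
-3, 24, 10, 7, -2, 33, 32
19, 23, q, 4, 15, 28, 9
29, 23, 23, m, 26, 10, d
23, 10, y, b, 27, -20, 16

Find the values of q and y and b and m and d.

Rows 1 and 2 both sum to 101, so that's the common total.
Row 5: 19 + 23 + 4 + 15 + 28 + 9 = 98, so its missing entry is 101 − 98 = 3.
Column 3: 24 + 9 + 30 + 10 + 3 + 23 = 99, so its missing entry is 101 − 99 = 2.
Column 7: 48 − 14 + 26 + 32 + 9 + 16 = 117, so its missing entry is 101 − 117 = -16.
Row 6: 29 + 23 + 23 + 26 + 10 − 16 = 95, so its missing entry is 101 − 95 = 6.
Row 7: 23 + 10 + 2 + 27 − 20 + 16 = 58, so its missing entry is 101 − 58 = 43.

q = 3, y = 2, b = 43, m = 6, d = -16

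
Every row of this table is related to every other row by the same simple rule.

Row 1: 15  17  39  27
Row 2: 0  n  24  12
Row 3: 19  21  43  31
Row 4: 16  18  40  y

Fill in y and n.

y = 28, n = 2

The difference between any two rows is the same in every column — this is an addition table with the headers hidden.
Row 4 minus row 1 is 40 − 39 = 1, so its entry in column 4 is 27 + 1 = 28.
Row 2 minus row 1 is 24 − 39 = -15, so its entry in column 2 is 17 + (-15) = 2.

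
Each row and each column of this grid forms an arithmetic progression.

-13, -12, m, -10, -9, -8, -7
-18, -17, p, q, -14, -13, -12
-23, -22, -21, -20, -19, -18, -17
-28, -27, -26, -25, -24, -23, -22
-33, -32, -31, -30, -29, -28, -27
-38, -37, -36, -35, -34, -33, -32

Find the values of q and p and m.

q = -15, p = -16, m = -11

Along each row the entries change by 1 per step; down each column they change by -5.
Row 2: from -18 at column 1, stepping by 1 to column 4 gives -15.
Row 2: from -18 at column 1, stepping by 1 to column 3 gives -16.
Row 1: from -13 at column 1, stepping by 1 to column 3 gives -11.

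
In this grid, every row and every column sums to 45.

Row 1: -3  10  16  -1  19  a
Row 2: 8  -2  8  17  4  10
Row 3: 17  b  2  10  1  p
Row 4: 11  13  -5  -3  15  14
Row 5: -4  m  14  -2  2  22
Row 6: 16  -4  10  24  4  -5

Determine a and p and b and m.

The known cells in row 5 total 32, leaving 45 − 32 = 13 for the blank.
The known cells in column 2 total 30, leaving 45 − 30 = 15 for the blank.
The known cells in row 3 total 45, leaving 45 − 45 = 0 for the blank.
The known cells in row 1 total 41, leaving 45 − 41 = 4 for the blank.

a = 4, p = 0, b = 15, m = 13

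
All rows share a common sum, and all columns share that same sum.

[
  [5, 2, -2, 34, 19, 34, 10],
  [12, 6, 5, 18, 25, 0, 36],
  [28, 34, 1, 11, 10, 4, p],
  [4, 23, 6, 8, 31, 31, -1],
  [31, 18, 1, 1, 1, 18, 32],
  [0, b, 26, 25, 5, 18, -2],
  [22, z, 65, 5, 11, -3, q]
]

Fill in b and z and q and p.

b = 30, z = -11, q = 13, p = 14

Rows 1 and 2 both sum to 102, so that's the common total.
Row 3: 28 + 34 + 1 + 11 + 10 + 4 = 88, so its missing entry is 102 − 88 = 14.
Column 7: 10 + 36 + 14 − 1 + 32 − 2 = 89, so its missing entry is 102 − 89 = 13.
Row 7: 22 + 65 + 5 + 11 − 3 + 13 = 113, so its missing entry is 102 − 113 = -11.
Row 6: 0 + 26 + 25 + 5 + 18 − 2 = 72, so its missing entry is 102 − 72 = 30.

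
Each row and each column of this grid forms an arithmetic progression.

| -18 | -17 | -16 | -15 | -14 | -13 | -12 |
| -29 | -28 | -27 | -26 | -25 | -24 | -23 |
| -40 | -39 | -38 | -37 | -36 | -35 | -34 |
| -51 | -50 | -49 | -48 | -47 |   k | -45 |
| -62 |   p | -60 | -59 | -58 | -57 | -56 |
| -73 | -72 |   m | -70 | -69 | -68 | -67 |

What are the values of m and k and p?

m = -71, k = -46, p = -61

Along each row the entries change by 1 per step; down each column they change by -11.
Row 6: from -73 at column 1, stepping by 1 to column 3 gives -71.
Row 4: from -51 at column 1, stepping by 1 to column 6 gives -46.
Row 5: from -62 at column 1, stepping by 1 to column 2 gives -61.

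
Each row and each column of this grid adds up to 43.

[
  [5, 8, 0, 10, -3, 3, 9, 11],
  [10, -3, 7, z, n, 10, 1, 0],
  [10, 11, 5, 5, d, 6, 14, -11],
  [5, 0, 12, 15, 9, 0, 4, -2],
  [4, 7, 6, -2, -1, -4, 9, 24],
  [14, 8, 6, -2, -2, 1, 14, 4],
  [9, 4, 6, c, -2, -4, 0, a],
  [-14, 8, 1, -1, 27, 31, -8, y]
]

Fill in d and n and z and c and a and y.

Row 3 has 10 + 11 + 5 + 5 + 6 + 14 − 11 = 40; the blank must be 43 − 40 = 3.
Row 8 has -14 + 8 + 1 − 1 + 27 + 31 − 8 = 44; the blank must be 43 − 44 = -1.
Column 5 has -3 + 3 + 9 − 1 − 2 − 2 + 27 = 31; the blank must be 43 − 31 = 12.
Column 8 has 11 + 0 − 11 − 2 + 24 + 4 − 1 = 25; the blank must be 43 − 25 = 18.
Row 7 has 9 + 4 + 6 − 2 − 4 + 0 + 18 = 31; the blank must be 43 − 31 = 12.
Row 2 has 10 − 3 + 7 + 12 + 10 + 1 + 0 = 37; the blank must be 43 − 37 = 6.

d = 3, n = 12, z = 6, c = 12, a = 18, y = -1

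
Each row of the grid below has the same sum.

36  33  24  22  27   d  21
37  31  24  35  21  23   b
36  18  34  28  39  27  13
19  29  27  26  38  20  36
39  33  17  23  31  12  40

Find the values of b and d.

b = 24, d = 32

The complete rows each total 195.
Row 2 is missing 195 − 171 = 24 (since 37 + 31 + 24 + 35 + 21 + 23 = 171).
Row 1 is missing 195 − 163 = 32 (since 36 + 33 + 24 + 22 + 27 + 21 = 163).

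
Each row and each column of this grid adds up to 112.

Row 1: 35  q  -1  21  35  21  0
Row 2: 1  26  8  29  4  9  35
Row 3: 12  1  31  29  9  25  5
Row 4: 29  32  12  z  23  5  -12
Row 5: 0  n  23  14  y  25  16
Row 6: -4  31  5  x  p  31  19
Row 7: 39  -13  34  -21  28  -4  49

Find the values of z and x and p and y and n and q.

Row 1: 35 − 1 + 21 + 35 + 21 + 0 = 111, so its missing entry is 112 − 111 = 1.
Row 4: 29 + 32 + 12 + 23 + 5 − 12 = 89, so its missing entry is 112 − 89 = 23.
Column 4: 21 + 29 + 29 + 23 + 14 − 21 = 95, so its missing entry is 112 − 95 = 17.
Row 6: -4 + 31 + 5 + 17 + 31 + 19 = 99, so its missing entry is 112 − 99 = 13.
Column 5: 35 + 4 + 9 + 23 + 13 + 28 = 112, so its missing entry is 112 − 112 = 0.
Row 5: 0 + 23 + 14 + 0 + 25 + 16 = 78, so its missing entry is 112 − 78 = 34.

z = 23, x = 17, p = 13, y = 0, n = 34, q = 1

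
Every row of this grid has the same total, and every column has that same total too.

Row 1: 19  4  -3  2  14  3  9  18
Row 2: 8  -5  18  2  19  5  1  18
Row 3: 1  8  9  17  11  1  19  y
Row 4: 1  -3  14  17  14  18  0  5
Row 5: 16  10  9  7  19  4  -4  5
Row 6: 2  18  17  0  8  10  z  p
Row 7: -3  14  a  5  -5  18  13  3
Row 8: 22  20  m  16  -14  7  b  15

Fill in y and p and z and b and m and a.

y = 0, p = 2, z = 9, b = 19, m = -19, a = 21

Rows 1 and 2 both sum to 66, so that's the common total.
Row 7: -3 + 14 + 5 − 5 + 18 + 13 + 3 = 45, so its missing entry is 66 − 45 = 21.
Row 3: 1 + 8 + 9 + 17 + 11 + 1 + 19 = 66, so its missing entry is 66 − 66 = 0.
Column 8: 18 + 18 + 0 + 5 + 5 + 3 + 15 = 64, so its missing entry is 66 − 64 = 2.
Row 6: 2 + 18 + 17 + 0 + 8 + 10 + 2 = 57, so its missing entry is 66 − 57 = 9.
Column 7: 9 + 1 + 19 + 0 − 4 + 9 + 13 = 47, so its missing entry is 66 − 47 = 19.
Row 8: 22 + 20 + 16 − 14 + 7 + 19 + 15 = 85, so its missing entry is 66 − 85 = -19.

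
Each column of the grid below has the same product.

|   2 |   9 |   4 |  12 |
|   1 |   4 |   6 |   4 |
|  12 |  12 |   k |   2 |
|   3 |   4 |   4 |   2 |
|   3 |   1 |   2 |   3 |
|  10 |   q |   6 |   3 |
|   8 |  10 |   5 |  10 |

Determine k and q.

Columns 1 and 4 each multiply to 17280, so every column has product 17280.
Column 3: 4×6×4×2×6×5 = 5760, so the missing entry is 17280 ÷ 5760 = 3.
Column 2: 9×4×12×4×1×10 = 17280, so the missing entry is 17280 ÷ 17280 = 1.

k = 3, q = 1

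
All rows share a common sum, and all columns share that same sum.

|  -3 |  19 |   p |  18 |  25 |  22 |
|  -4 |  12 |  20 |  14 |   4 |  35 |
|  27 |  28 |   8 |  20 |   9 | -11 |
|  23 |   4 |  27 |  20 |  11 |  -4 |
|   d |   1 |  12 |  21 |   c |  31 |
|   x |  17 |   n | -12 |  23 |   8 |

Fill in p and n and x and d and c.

Rows 2 and 3 both sum to 81, so that's the common total.
Column 5 has 25 + 4 + 9 + 11 + 23 = 72; the blank must be 81 − 72 = 9.
Row 5 has 1 + 12 + 21 + 9 + 31 = 74; the blank must be 81 − 74 = 7.
Row 1 has -3 + 19 + 18 + 25 + 22 = 81; the blank must be 81 − 81 = 0.
Column 1 has -3 − 4 + 27 + 23 + 7 = 50; the blank must be 81 − 50 = 31.
Row 6 has 31 + 17 − 12 + 23 + 8 = 67; the blank must be 81 − 67 = 14.

p = 0, n = 14, x = 31, d = 7, c = 9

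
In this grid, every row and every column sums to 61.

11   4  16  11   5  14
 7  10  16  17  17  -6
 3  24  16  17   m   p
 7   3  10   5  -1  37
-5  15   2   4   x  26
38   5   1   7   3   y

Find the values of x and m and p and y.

Row 5 has -5 + 15 + 2 + 4 + 26 = 42; the blank must be 61 − 42 = 19.
Column 5 has 5 + 17 − 1 + 19 + 3 = 43; the blank must be 61 − 43 = 18.
Row 3 has 3 + 24 + 16 + 17 + 18 = 78; the blank must be 61 − 78 = -17.
Row 6 has 38 + 5 + 1 + 7 + 3 = 54; the blank must be 61 − 54 = 7.

x = 19, m = 18, p = -17, y = 7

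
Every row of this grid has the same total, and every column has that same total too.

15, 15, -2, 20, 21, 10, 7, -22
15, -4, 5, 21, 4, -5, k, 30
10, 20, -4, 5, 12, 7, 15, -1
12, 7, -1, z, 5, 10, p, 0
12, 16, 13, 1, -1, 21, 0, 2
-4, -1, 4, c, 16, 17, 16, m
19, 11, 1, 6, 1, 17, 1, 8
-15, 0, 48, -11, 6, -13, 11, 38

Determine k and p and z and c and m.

Rows 1 and 3 both sum to 64, so that's the common total.
Column 8 has -22 + 30 − 1 + 0 + 2 + 8 + 38 = 55; the blank must be 64 − 55 = 9.
Row 6 has -4 − 1 + 4 + 16 + 17 + 16 + 9 = 57; the blank must be 64 − 57 = 7.
Column 4 has 20 + 21 + 5 + 1 + 7 + 6 − 11 = 49; the blank must be 64 − 49 = 15.
Row 4 has 12 + 7 − 1 + 15 + 5 + 10 + 0 = 48; the blank must be 64 − 48 = 16.
Row 2 has 15 − 4 + 5 + 21 + 4 − 5 + 30 = 66; the blank must be 64 − 66 = -2.

k = -2, p = 16, z = 15, c = 7, m = 9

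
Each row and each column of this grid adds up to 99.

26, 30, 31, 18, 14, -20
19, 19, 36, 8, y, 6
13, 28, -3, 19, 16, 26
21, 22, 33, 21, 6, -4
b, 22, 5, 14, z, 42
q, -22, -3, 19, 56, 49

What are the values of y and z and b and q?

y = 11, z = -4, b = 20, q = 0

Row 6: -22 − 3 + 19 + 56 + 49 = 99, so its missing entry is 99 − 99 = 0.
Column 1: 26 + 19 + 13 + 21 + 0 = 79, so its missing entry is 99 − 79 = 20.
Row 5: 20 + 22 + 5 + 14 + 42 = 103, so its missing entry is 99 − 103 = -4.
Row 2: 19 + 19 + 36 + 8 + 6 = 88, so its missing entry is 99 − 88 = 11.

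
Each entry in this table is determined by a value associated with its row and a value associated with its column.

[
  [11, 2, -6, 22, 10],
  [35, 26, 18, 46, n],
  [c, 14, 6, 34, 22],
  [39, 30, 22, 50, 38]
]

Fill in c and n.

The difference between any two rows is the same in every column — this is an addition table with the headers hidden.
Row 3 minus row 1 is 6 − (-6) = 12, so its entry in column 1 is 11 + 12 = 23.
Row 2 minus row 1 is 18 − (-6) = 24, so its entry in column 5 is 10 + 24 = 34.

c = 23, n = 34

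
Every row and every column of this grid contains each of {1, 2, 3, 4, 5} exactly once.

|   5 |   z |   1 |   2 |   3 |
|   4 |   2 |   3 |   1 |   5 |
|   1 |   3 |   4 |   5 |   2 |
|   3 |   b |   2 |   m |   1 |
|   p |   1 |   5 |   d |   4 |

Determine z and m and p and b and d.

z = 4, m = 4, p = 2, b = 5, d = 3

For row 1, column 2: row 1 already has {1, 2, 3, 5}; that leaves 4.
Cell (5,1): column 1 already has {1, 3, 4, 5} → 2.
Cell (5,4): row 5 already has {1, 2, 4, 5} → 3.
Cell (4,2): column 2 already has {1, 2, 3, 4} → 5.
Cell (4,4): row 4 already has {1, 2, 3, 5} → 4.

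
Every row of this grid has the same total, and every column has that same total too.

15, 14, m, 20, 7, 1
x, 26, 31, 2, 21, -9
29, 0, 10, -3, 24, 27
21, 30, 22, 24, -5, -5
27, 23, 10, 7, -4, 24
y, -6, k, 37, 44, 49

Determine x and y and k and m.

x = 16, y = -21, k = -16, m = 30

Rows 3 and 4 both sum to 87, so that's the common total.
The known cells in row 2 total 71, leaving 87 − 71 = 16 for the blank.
The known cells in row 1 total 57, leaving 87 − 57 = 30 for the blank.
The known cells in column 1 total 108, leaving 87 − 108 = -21 for the blank.
The known cells in row 6 total 103, leaving 87 − 103 = -16 for the blank.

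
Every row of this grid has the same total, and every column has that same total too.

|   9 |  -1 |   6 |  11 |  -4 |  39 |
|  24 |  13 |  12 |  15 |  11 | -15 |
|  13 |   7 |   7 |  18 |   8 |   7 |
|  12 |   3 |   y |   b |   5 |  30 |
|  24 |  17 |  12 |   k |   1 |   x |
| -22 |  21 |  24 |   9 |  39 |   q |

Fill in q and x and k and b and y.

Rows 1 and 2 both sum to 60, so that's the common total.
Row 6: -22 + 21 + 24 + 9 + 39 = 71, so its missing entry is 60 − 71 = -11.
Column 6: 39 − 15 + 7 + 30 − 11 = 50, so its missing entry is 60 − 50 = 10.
Row 5: 24 + 17 + 12 + 1 + 10 = 64, so its missing entry is 60 − 64 = -4.
Column 4: 11 + 15 + 18 − 4 + 9 = 49, so its missing entry is 60 − 49 = 11.
Row 4: 12 + 3 + 11 + 5 + 30 = 61, so its missing entry is 60 − 61 = -1.

q = -11, x = 10, k = -4, b = 11, y = -1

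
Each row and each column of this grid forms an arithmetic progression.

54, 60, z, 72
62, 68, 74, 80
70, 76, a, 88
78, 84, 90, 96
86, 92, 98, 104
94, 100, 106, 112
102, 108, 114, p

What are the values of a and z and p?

Along each row the entries change by 6 per step; down each column they change by 8.
Row 3: from 70 at column 1, stepping by 6 to column 3 gives 82.
Row 1: from 54 at column 1, stepping by 6 to column 3 gives 66.
Row 7: from 102 at column 1, stepping by 6 to column 4 gives 120.

a = 82, z = 66, p = 120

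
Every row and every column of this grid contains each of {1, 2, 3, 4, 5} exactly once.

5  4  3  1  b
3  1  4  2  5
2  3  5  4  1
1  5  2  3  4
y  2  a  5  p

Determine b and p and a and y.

b = 2, p = 3, a = 1, y = 4

For row 5, column 1: column 1 already has {1, 2, 3, 5}; that leaves 4.
Cell (1,5): row 1 already has {1, 3, 4, 5} → 2.
At (row 5, col 5): column 5 already has {1, 2, 4, 5}, so the value is 3.
At (row 5, col 3): row 5 already has {2, 3, 4, 5}, so the value is 1.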